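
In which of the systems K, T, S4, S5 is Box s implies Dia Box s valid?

T-tableau for the negation not (Box s implies Dia Box s):
1. not (Box s implies Dia Box s), 0
2. Box s, 0   [neg-implies-rule on 1]
3. not Dia Box s, 0   [neg-implies-rule on 1]
4. s, 0   [Box-rule on 2 via 0R0]
5. not Box s, 0   [neg-Dia-rule on 3 via 0R0]
6. not s, 1   [neg-Box-rule on 5: fresh world 1, 0R1]
7. s, 1   [Box-rule on 2 via 0R1]
Accessibility: 0R0, 0R1, 1R1
Branch closes: s and not s both at 1.
Every branch closes (one shown): valid in T, hence also in S4, S5 (every theorem of T is a theorem of S4 and S5).
K-tableau for the negation not (Box s implies Dia Box s):
1. not (Box s implies Dia Box s), 0
2. Box s, 0   [neg-implies-rule on 1]
3. not Dia Box s, 0   [neg-implies-rule on 1]
Complete open branch: countermodel on a K-frame, so not valid in K.

T, S4, S5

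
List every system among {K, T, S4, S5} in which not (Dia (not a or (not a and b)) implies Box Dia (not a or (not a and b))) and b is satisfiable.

K, T, S4

S4-tableau for the formula:
1. not (Dia (not a or (not a and b)) implies Box Dia (not a or (not a and b))) and b, w0
2. not (Dia (not a or (not a and b)) implies Box Dia (not a or (not a and b))), w0   [and-rule on 1]
3. b, w0   [and-rule on 1]
4. Dia (not a or (not a and b)), w0   [neg-implies-rule on 2]
5. not Box Dia (not a or (not a and b)), w0   [neg-implies-rule on 2]
6. not a or (not a and b), w1   [Dia-rule on 4: fresh world w1, w0Rw1]
7. not a and b, w1   [or-rule on 6 (branches; this branch)]
8. not a, w1   [and-rule on 7]
9. b, w1   [and-rule on 7]
10. not Dia (not a or (not a and b)), w2   [neg-Box-rule on 5: fresh world w2, w0Rw2]
11. not (not a or (not a and b)), w2   [neg-Dia-rule on 10 via w2Rw2]
12. a, w2   [neg-or-rule on 11]
13. not (not a and b), w2   [neg-or-rule on 11]
14. not b, w2   [neg-and-rule on 13 (branches; this branch)]
Accessibility: w0Rw0, w0Rw1, w0Rw2, w1Rw1, w2Rw2
Complete open branch: satisfiable in S4, hence also in K, T (this S4-model is also a K-model and a T-model).
S5-tableau for the formula:
1. not (Dia (not a or (not a and b)) implies Box Dia (not a or (not a and b))) and b, w0
2. not (Dia (not a or (not a and b)) implies Box Dia (not a or (not a and b))), w0   [and-rule on 1]
3. b, w0   [and-rule on 1]
4. Dia (not a or (not a and b)), w0   [neg-implies-rule on 2]
5. not Box Dia (not a or (not a and b)), w0   [neg-implies-rule on 2]
6. not a or (not a and b), w1   [Dia-rule on 4: fresh world w1, w0Rw1]
7. not a and b, w1   [or-rule on 6 (branches; this branch)]
8. not a, w1   [and-rule on 7]
9. b, w1   [and-rule on 7]
10. not Dia (not a or (not a and b)), w2   [neg-Box-rule on 5: fresh world w2, w0Rw2]
11. not (not a or (not a and b)), w0   [neg-Dia-rule on 10 via w2Rw0]
12. a, w0   [neg-or-rule on 11]
13. not (not a and b), w0   [neg-or-rule on 11]
14. not (not a or (not a and b)), w1   [neg-Dia-rule on 10 via w2Rw1]
15. a, w1   [neg-or-rule on 14]
16. not (not a and b), w1   [neg-or-rule on 14]
Accessibility: w0Rw0, w0Rw1, w0Rw2, w1Rw0, w1Rw1, w1Rw2, w2Rw0, w2Rw1, w2Rw2
Branch closes: a and not a both at w1.
Every branch closes (one shown): unsatisfiable in S5.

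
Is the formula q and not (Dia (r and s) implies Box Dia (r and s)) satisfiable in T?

1. q and not (Dia (r and s) implies Box Dia (r and s)), 0
2. q, 0
3. not (Dia (r and s) implies Box Dia (r and s)), 0
4. Dia (r and s), 0
5. not Box Dia (r and s), 0
6. r and s, 1
7. r, 1
8. s, 1
9. not Dia (r and s), 2
10. not (r and s), 2
11. not s, 2
Accessibility: 0R0, 0R1, 0R2, 1R1, 2R2

Yes, satisfiable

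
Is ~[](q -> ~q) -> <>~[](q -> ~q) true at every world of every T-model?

Tableau for the negation ~(~[](q -> ~q) -> <>~[](q -> ~q)):
1. ~(~[](q -> ~q) -> <>~[](q -> ~q)), 0
2. ~[](q -> ~q), 0
3. ~<>~[](q -> ~q), 0
4. [](q -> ~q), 0
5. q -> ~q, 0
6. ~q, 0
7. ~(q -> ~q), 1
8. q, 1
9. [](q -> ~q), 1
10. q -> ~q, 1
11. ~q, 1
Accessibility: 0R0, 0R1, 1R1
Branch closes: q and ~q both at 1.
All branches of the negation close; one closing branch shown above.

Valid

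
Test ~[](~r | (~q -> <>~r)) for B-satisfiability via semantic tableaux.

Yes, satisfiable

1. ~[](~r | (~q -> <>~r)), u
2. ~(~r | (~q -> <>~r)), v
3. r, v
4. ~(~q -> <>~r), v
5. ~q, v
6. ~<>~r, v
7. r, u
Accessibility: uRu, uRv, vRu, vRv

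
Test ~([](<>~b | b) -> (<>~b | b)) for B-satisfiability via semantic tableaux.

Unsatisfiable (every branch closes)

1. ~([](<>~b | b) -> (<>~b | b)), 0
2. [](<>~b | b), 0
3. ~(<>~b | b), 0
4. ~<>~b, 0
5. ~b, 0
6. <>~b | b, 0
7. b, 0
Accessibility: 0R0
Branch closes: b and ~b both at 0.
(One branch shown.) All branches close.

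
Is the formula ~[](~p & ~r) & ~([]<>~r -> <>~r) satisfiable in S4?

1. ~[](~p & ~r) & ~([]<>~r -> <>~r), 0
2. ~[](~p & ~r), 0
3. ~([]<>~r -> <>~r), 0
4. []<>~r, 0
5. ~<>~r, 0
6. <>~r, 0
7. r, 0
8. ~(~p & ~r), 1
9. <>~r, 1
10. r, 1
11. ~r, 2
12. <>~r, 2
13. r, 2
Accessibility: 0R0, 0R1, 0R2, 1R1, 2R2
Branch closes: r and ~r both at 2.
(One branch shown.) All branches close.

Unsatisfiable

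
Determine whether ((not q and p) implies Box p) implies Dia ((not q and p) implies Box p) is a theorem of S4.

Tableau for the negation not (((not q and p) implies Box p) implies Dia ((not q and p) implies Box p)):
1. not (((not q and p) implies Box p) implies Dia ((not q and p) implies Box p)), w0
2. (not q and p) implies Box p, w0   [neg-implies-rule on 1]
3. not Dia ((not q and p) implies Box p), w0   [neg-implies-rule on 1]
4. not ((not q and p) implies Box p), w0   [neg-Dia-rule on 3 via w0Rw0]
5. not q and p, w0   [neg-implies-rule on 4]
6. not Box p, w0   [neg-implies-rule on 4]
7. not q, w0   [and-rule on 5]
8. p, w0   [and-rule on 5]
9. Box p, w0   [implies-rule on 2 (branches; this branch)]
10. not p, w1   [neg-Box-rule on 6: fresh world w1, w0Rw1]
11. not ((not q and p) implies Box p), w1   [neg-Dia-rule on 3 via w0Rw1]
12. not q and p, w1   [neg-implies-rule on 11]
13. not Box p, w1   [neg-implies-rule on 11]
14. not q, w1   [and-rule on 12]
15. p, w1   [and-rule on 12]
Accessibility: w0Rw0, w0Rw1, w1Rw1
Branch closes: p and not p both at w1.
All branches of the negation close; one closing branch shown above.

Valid in S4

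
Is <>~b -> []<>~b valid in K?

Tableau for the negation ~(<>~b -> []<>~b):
1. ~(<>~b -> []<>~b), u
2. <>~b, u
3. ~[]<>~b, u
4. ~b, v
5. ~<>~b, w
Accessibility: uRv, uRw
The negation has an open branch (countermodel exists).

Invalid (countermodel exists)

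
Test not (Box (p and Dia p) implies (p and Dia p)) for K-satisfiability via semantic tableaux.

1. not (Box (p and Dia p) implies (p and Dia p)), w0
2. Box (p and Dia p), w0
3. not (p and Dia p), w0
4. not Dia p, w0

Yes, satisfiable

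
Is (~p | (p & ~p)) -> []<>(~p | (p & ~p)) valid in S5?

Yes, valid

Tableau for the negation ~((~p | (p & ~p)) -> []<>(~p | (p & ~p))):
1. ~((~p | (p & ~p)) -> []<>(~p | (p & ~p))), u
2. ~p | (p & ~p), u
3. ~[]<>(~p | (p & ~p)), u
4. ~p, u
5. ~<>(~p | (p & ~p)), v
6. ~(~p | (p & ~p)), u
7. p, u
8. ~(p & ~p), u
Accessibility: uRu, uRv, vRu, vRv
Branch closes: p and ~p both at u.
All branches of the negation close; one closing branch shown above.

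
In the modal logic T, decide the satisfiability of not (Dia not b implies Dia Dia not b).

Unsatisfiable (every branch closes)

1. not (Dia not b implies Dia Dia not b), u
2. Dia not b, u   [neg-implies-rule on 1]
3. not Dia Dia not b, u   [neg-implies-rule on 1]
4. not Dia not b, u   [neg-Dia-rule on 3 via uRu]
5. b, u   [neg-Dia-rule on 4 via uRu]
6. not b, v   [Dia-rule on 2: fresh world v, uRv]
7. not Dia not b, v   [neg-Dia-rule on 3 via uRv]
8. b, v   [neg-Dia-rule on 4 via uRv]
Accessibility: uRu, uRv, vRv
Branch closes: b and not b both at v.
(One branch shown.) All branches close.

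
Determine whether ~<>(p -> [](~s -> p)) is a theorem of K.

Tableau for the negation <>(p -> [](~s -> p)):
1. <>(p -> [](~s -> p)), w0
2. p -> [](~s -> p), w1
3. [](~s -> p), w1
Accessibility: w0Rw1
The negation has an open branch (countermodel exists).

No, not valid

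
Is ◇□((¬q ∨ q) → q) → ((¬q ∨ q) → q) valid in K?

Tableau for the negation ¬(◇□((¬q ∨ q) → q) → ((¬q ∨ q) → q)):
1. ¬(◇□((¬q ∨ q) → q) → ((¬q ∨ q) → q)), u
2. ◇□((¬q ∨ q) → q), u
3. ¬((¬q ∨ q) → q), u
4. ¬q ∨ q, u
5. ¬q, u
6. □((¬q ∨ q) → q), v
Accessibility: uRv
The negation has an open branch (countermodel exists).

Invalid (countermodel exists)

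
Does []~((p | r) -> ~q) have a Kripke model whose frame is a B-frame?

Satisfiable

1. []~((p | r) -> ~q), u
2. ~((p | r) -> ~q), u   [[]-rule on 1 via uRu]
3. p | r, u   [~->-rule on 2]
4. q, u   [~->-rule on 2]
5. r, u   [|-rule on 3 (branches; this branch)]
Accessibility: uRu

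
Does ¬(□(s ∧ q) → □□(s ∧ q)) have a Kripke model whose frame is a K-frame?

Satisfiable

1. ¬(□(s ∧ q) → □□(s ∧ q)), w0
2. □(s ∧ q), w0   [¬→-rule on 1]
3. ¬□□(s ∧ q), w0   [¬→-rule on 1]
4. ¬□(s ∧ q), w1   [¬□-rule on 3: fresh world w1, w0Rw1]
5. s ∧ q, w1   [□-rule on 2 via w0Rw1]
6. s, w1   [∧-rule on 5]
7. q, w1   [∧-rule on 5]
8. ¬(s ∧ q), w2   [¬□-rule on 4: fresh world w2, w1Rw2]
9. ¬q, w2   [¬∧-rule on 8 (branches; this branch)]
Accessibility: w0Rw1, w1Rw2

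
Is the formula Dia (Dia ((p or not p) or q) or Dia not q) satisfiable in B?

Yes, satisfiable

1. Dia (Dia ((p or not p) or q) or Dia not q), w0
2. Dia ((p or not p) or q) or Dia not q, w1
3. Dia not q, w1
4. not q, w2
Accessibility: w0Rw0, w0Rw1, w1Rw0, w1Rw1, w1Rw2, w2Rw1, w2Rw2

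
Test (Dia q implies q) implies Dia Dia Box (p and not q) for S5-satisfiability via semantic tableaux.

1. (Dia q implies q) implies Dia Dia Box (p and not q), u
2. Dia Dia Box (p and not q), u
3. Dia Box (p and not q), v
4. Box (p and not q), w
5. p and not q, u
6. p, u
7. not q, u
8. p and not q, v
9. p, v
10. not q, v
11. p and not q, w
12. p, w
13. not q, w
Accessibility: uRu, uRv, uRw, vRu, vRv, vRw, wRu, wRv, wRw

Satisfiable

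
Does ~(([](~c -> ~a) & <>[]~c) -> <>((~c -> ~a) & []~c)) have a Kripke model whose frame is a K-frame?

1. ~(([](~c -> ~a) & <>[]~c) -> <>((~c -> ~a) & []~c)), u
2. [](~c -> ~a) & <>[]~c, u   [~->-rule on 1]
3. ~<>((~c -> ~a) & []~c), u   [~->-rule on 1]
4. [](~c -> ~a), u   [&-rule on 2]
5. <>[]~c, u   [&-rule on 2]
6. []~c, v   [<>-rule on 5: fresh world v, uRv]
7. ~((~c -> ~a) & []~c), v   [~<>-rule on 3 via uRv]
8. ~c -> ~a, v   [[]-rule on 4 via uRv]
9. ~[]~c, v   [~&-rule on 7 (branches; this branch)]
10. ~a, v   [->-rule on 8 (branches; this branch)]
11. c, w   [~[]-rule on 9: fresh world w, vRw]
12. ~c, w   [[]-rule on 6 via vRw]
Accessibility: uRv, vRw
Branch closes: c and ~c both at w.
(One branch shown.) All branches close.

Unsatisfiable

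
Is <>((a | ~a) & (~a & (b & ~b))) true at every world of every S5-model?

Invalid (countermodel exists)

Tableau for the negation ~<>((a | ~a) & (~a & (b & ~b))):
1. ~<>((a | ~a) & (~a & (b & ~b))), 0
2. ~((a | ~a) & (~a & (b & ~b))), 0
3. ~(~a & (b & ~b)), 0
4. ~(b & ~b), 0
5. b, 0
Accessibility: 0R0
The negation has an open branch (countermodel exists).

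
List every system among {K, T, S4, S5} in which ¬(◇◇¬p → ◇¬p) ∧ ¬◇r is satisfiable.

T-tableau for the formula:
1. ¬(◇◇¬p → ◇¬p) ∧ ¬◇r, u
2. ¬(◇◇¬p → ◇¬p), u
3. ¬◇r, u
4. ◇◇¬p, u
5. ¬◇¬p, u
6. ¬r, u
7. p, u
8. ◇¬p, v
9. ¬r, v
10. p, v
11. ¬p, w
Accessibility: uRu, uRv, vRv, vRw, wRw
Complete open branch: satisfiable in T, hence also in K (this T-model is also a K-model).
S4-tableau for the formula:
1. ¬(◇◇¬p → ◇¬p) ∧ ¬◇r, u
2. ¬(◇◇¬p → ◇¬p), u
3. ¬◇r, u
4. ◇◇¬p, u
5. ¬◇¬p, u
6. ¬r, u
7. p, u
8. ◇¬p, v
9. ¬r, v
10. p, v
11. ¬p, w
12. ¬r, w
13. p, w
Accessibility: uRu, uRv, uRw, vRv, vRw, wRw
Branch closes: p and ¬p both at w.
Every branch closes (one shown): unsatisfiable in S4, hence also in S5 (every S5-frame is an S4-frame).

K, T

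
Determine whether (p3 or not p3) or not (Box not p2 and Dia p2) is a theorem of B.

Tableau for the negation not ((p3 or not p3) or not (Box not p2 and Dia p2)):
1. not ((p3 or not p3) or not (Box not p2 and Dia p2)), u
2. not (p3 or not p3), u
3. Box not p2 and Dia p2, u
4. not p3, u
5. p3, u
Accessibility: uRu
Branch closes: p3 and not p3 both at u.
All branches of the negation close; one closing branch shown above.

Yes, valid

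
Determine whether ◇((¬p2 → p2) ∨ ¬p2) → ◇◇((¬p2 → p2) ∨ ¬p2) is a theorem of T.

Tableau for the negation ¬(◇((¬p2 → p2) ∨ ¬p2) → ◇◇((¬p2 → p2) ∨ ¬p2)):
1. ¬(◇((¬p2 → p2) ∨ ¬p2) → ◇◇((¬p2 → p2) ∨ ¬p2)), w0
2. ◇((¬p2 → p2) ∨ ¬p2), w0   [¬→-rule on 1]
3. ¬◇◇((¬p2 → p2) ∨ ¬p2), w0   [¬→-rule on 1]
4. ¬◇((¬p2 → p2) ∨ ¬p2), w0   [¬◇-rule on 3 via w0Rw0]
5. ¬((¬p2 → p2) ∨ ¬p2), w0   [¬◇-rule on 4 via w0Rw0]
6. ¬(¬p2 → p2), w0   [¬∨-rule on 5]
7. p2, w0   [¬∨-rule on 5]
8. ¬p2, w0   [¬→-rule on 6]
Accessibility: w0Rw0
Branch closes: p2 and ¬p2 both at w0.
Every branch of the negation's tableau closes; the branch above is one of them.

Yes, valid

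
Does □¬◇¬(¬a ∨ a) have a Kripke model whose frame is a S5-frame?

1. □¬◇¬(¬a ∨ a), 0
2. ¬◇¬(¬a ∨ a), 0
3. ¬a ∨ a, 0
4. a, 0
Accessibility: 0R0

Satisfiable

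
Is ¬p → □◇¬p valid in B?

Valid

Tableau for the negation ¬(¬p → □◇¬p):
1. ¬(¬p → □◇¬p), w0
2. ¬p, w0
3. ¬□◇¬p, w0
4. ¬◇¬p, w1
5. p, w0
Accessibility: w0Rw0, w0Rw1, w1Rw0, w1Rw1
Branch closes: p and ¬p both at w0.
All branches of the negation close; one closing branch shown above.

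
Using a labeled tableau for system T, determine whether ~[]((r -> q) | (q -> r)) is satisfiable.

Unsatisfiable (every branch closes)

1. ~[]((r -> q) | (q -> r)), w0
2. ~((r -> q) | (q -> r)), w1   [~[]-rule on 1: fresh world w1, w0Rw1]
3. ~(r -> q), w1   [~|-rule on 2]
4. ~(q -> r), w1   [~|-rule on 2]
5. r, w1   [~->-rule on 3]
6. ~q, w1   [~->-rule on 3]
7. q, w1   [~->-rule on 4]
8. ~r, w1   [~->-rule on 4]
Accessibility: w0Rw0, w0Rw1, w1Rw1
Branch closes: q and ~q both at w1.
(One branch shown.) All branches close.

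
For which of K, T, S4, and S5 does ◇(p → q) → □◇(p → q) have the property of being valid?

S5-tableau for the negation ¬(◇(p → q) → □◇(p → q)):
1. ¬(◇(p → q) → □◇(p → q)), w0
2. ◇(p → q), w0   [¬→-rule on 1]
3. ¬□◇(p → q), w0   [¬→-rule on 1]
4. p → q, w1   [◇-rule on 2: fresh world w1, w0Rw1]
5. q, w1   [→-rule on 4 (branches; this branch)]
6. ¬◇(p → q), w2   [¬□-rule on 3: fresh world w2, w0Rw2]
7. ¬(p → q), w0   [¬◇-rule on 6 via w2Rw0]
8. p, w0   [¬→-rule on 7]
9. ¬q, w0   [¬→-rule on 7]
10. ¬(p → q), w1   [¬◇-rule on 6 via w2Rw1]
11. p, w1   [¬→-rule on 10]
12. ¬q, w1   [¬→-rule on 10]
Accessibility: w0Rw0, w0Rw1, w0Rw2, w1Rw0, w1Rw1, w1Rw2, w2Rw0, w2Rw1, w2Rw2
Branch closes: q and ¬q both at w1.
Every branch closes (one shown): valid in S5.
S4-tableau for the negation ¬(◇(p → q) → □◇(p → q)):
1. ¬(◇(p → q) → □◇(p → q)), w0
2. ◇(p → q), w0   [¬→-rule on 1]
3. ¬□◇(p → q), w0   [¬→-rule on 1]
4. p → q, w1   [◇-rule on 2: fresh world w1, w0Rw1]
5. q, w1   [→-rule on 4 (branches; this branch)]
6. ¬◇(p → q), w2   [¬□-rule on 3: fresh world w2, w0Rw2]
7. ¬(p → q), w2   [¬◇-rule on 6 via w2Rw2]
8. p, w2   [¬→-rule on 7]
9. ¬q, w2   [¬→-rule on 7]
Accessibility: w0Rw0, w0Rw1, w0Rw2, w1Rw1, w2Rw2
Complete open branch: countermodel on an S4-frame, so not valid in S4, nor in K, T (the same frame is also a K-frame and a T-frame).

S5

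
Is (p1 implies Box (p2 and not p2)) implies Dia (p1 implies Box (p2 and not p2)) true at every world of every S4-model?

Tableau for the negation not ((p1 implies Box (p2 and not p2)) implies Dia (p1 implies Box (p2 and not p2))):
1. not ((p1 implies Box (p2 and not p2)) implies Dia (p1 implies Box (p2 and not p2))), w0
2. p1 implies Box (p2 and not p2), w0
3. not Dia (p1 implies Box (p2 and not p2)), w0
4. not (p1 implies Box (p2 and not p2)), w0
5. p1, w0
6. not Box (p2 and not p2), w0
7. Box (p2 and not p2), w0
8. p2 and not p2, w0
9. p2, w0
10. not p2, w0
Accessibility: w0Rw0
Branch closes: p2 and not p2 both at w0.
Every branch of the negation's tableau closes; the branch above is one of them.

Valid in S4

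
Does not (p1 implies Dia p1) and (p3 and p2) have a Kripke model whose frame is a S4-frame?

Unsatisfiable

1. not (p1 implies Dia p1) and (p3 and p2), w0
2. not (p1 implies Dia p1), w0
3. p3 and p2, w0
4. p1, w0
5. not Dia p1, w0
6. p3, w0
7. p2, w0
8. not p1, w0
Accessibility: w0Rw0
Branch closes: p1 and not p1 both at w0.
All branches of the tableau close; one closing branch shown above.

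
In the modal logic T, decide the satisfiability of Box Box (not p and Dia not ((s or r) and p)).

Satisfiable (open branch found)

1. Box Box (not p and Dia not ((s or r) and p)), w0
2. Box (not p and Dia not ((s or r) and p)), w0
3. not p and Dia not ((s or r) and p), w0
4. not p, w0
5. Dia not ((s or r) and p), w0
6. not ((s or r) and p), w1
7. Box (not p and Dia not ((s or r) and p)), w1
8. not p and Dia not ((s or r) and p), w1
9. not p, w1
10. Dia not ((s or r) and p), w1
11. not ((s or r) and p), w2
12. not p and Dia not ((s or r) and p), w2
13. not p, w2
14. Dia not ((s or r) and p), w2
15. not ((s or r) and p), w3
16. not p, w3
Accessibility: w0Rw0, w0Rw1, w1Rw1, w1Rw2, w2Rw2, w2Rw3, w3Rw3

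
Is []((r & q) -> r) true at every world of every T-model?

Yes, valid

Tableau for the negation ~[]((r & q) -> r):
1. ~[]((r & q) -> r), u
2. ~((r & q) -> r), v
3. r & q, v
4. ~r, v
5. r, v
6. q, v
Accessibility: uRu, uRv, vRv
Branch closes: r and ~r both at v.
All branches of the negation close; one closing branch shown above.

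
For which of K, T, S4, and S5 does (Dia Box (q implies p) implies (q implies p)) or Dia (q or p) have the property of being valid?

K-tableau for the negation not ((Dia Box (q implies p) implies (q implies p)) or Dia (q or p)):
1. not ((Dia Box (q implies p) implies (q implies p)) or Dia (q or p)), w0
2. not (Dia Box (q implies p) implies (q implies p)), w0   [neg-or-rule on 1]
3. not Dia (q or p), w0   [neg-or-rule on 1]
4. Dia Box (q implies p), w0   [neg-implies-rule on 2]
5. not (q implies p), w0   [neg-implies-rule on 2]
6. q, w0   [neg-implies-rule on 5]
7. not p, w0   [neg-implies-rule on 5]
8. Box (q implies p), w1   [Dia-rule on 4: fresh world w1, w0Rw1]
9. not (q or p), w1   [neg-Dia-rule on 3 via w0Rw1]
10. not q, w1   [neg-or-rule on 9]
11. not p, w1   [neg-or-rule on 9]
Accessibility: w0Rw1
Complete open branch: countermodel on a K-frame, so not valid in K.
T-tableau for the negation not ((Dia Box (q implies p) implies (q implies p)) or Dia (q or p)):
1. not ((Dia Box (q implies p) implies (q implies p)) or Dia (q or p)), w0
2. not (Dia Box (q implies p) implies (q implies p)), w0   [neg-or-rule on 1]
3. not Dia (q or p), w0   [neg-or-rule on 1]
4. Dia Box (q implies p), w0   [neg-implies-rule on 2]
5. not (q implies p), w0   [neg-implies-rule on 2]
6. q, w0   [neg-implies-rule on 5]
7. not p, w0   [neg-implies-rule on 5]
8. not (q or p), w0   [neg-Dia-rule on 3 via w0Rw0]
9. not q, w0   [neg-or-rule on 8]
Accessibility: w0Rw0
Branch closes: q and not q both at w0.
Every branch closes (one shown): valid in T, hence also in S4, S5 (every theorem of T is a theorem of S4 and S5).

T, S4, S5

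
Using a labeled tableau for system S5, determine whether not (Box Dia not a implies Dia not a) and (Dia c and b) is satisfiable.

No, unsatisfiable

1. not (Box Dia not a implies Dia not a) and (Dia c and b), 0
2. not (Box Dia not a implies Dia not a), 0   [and-rule on 1]
3. Dia c and b, 0   [and-rule on 1]
4. Box Dia not a, 0   [neg-implies-rule on 2]
5. not Dia not a, 0   [neg-implies-rule on 2]
6. Dia c, 0   [and-rule on 3]
7. b, 0   [and-rule on 3]
8. Dia not a, 0   [Box-rule on 4 via 0R0]
9. a, 0   [neg-Dia-rule on 5 via 0R0]
10. c, 1   [Dia-rule on 6: fresh world 1, 0R1]
11. Dia not a, 1   [Box-rule on 4 via 0R1]
12. a, 1   [neg-Dia-rule on 5 via 0R1]
13. not a, 2   [Dia-rule on 8: fresh world 2, 0R2]
14. Dia not a, 2   [Box-rule on 4 via 0R2]
15. a, 2   [neg-Dia-rule on 5 via 0R2]
Accessibility: 0R0, 0R1, 0R2, 1R0, 1R1, 1R2, 2R0, 2R1, 2R2
Branch closes: a and not a both at 2.
(One branch shown.) All branches close.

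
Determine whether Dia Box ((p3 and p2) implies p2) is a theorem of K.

Tableau for the negation not Dia Box ((p3 and p2) implies p2):
1. not Dia Box ((p3 and p2) implies p2), 0
The negation has an open branch (countermodel exists).

No, not valid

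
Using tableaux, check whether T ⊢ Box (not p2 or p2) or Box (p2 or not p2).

Yes, valid

Tableau for the negation not (Box (not p2 or p2) or Box (p2 or not p2)):
1. not (Box (not p2 or p2) or Box (p2 or not p2)), 0
2. not Box (not p2 or p2), 0   [neg-or-rule on 1]
3. not Box (p2 or not p2), 0   [neg-or-rule on 1]
4. not (not p2 or p2), 1   [neg-Box-rule on 2: fresh world 1, 0R1]
5. p2, 1   [neg-or-rule on 4]
6. not p2, 1   [neg-or-rule on 4]
Accessibility: 0R0, 0R1, 1R1
Branch closes: p2 and not p2 both at 1.
All branches of the negation close; one closing branch shown above.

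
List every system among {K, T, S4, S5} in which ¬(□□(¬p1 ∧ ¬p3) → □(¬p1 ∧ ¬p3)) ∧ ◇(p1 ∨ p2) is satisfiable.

K-tableau for the formula:
1. ¬(□□(¬p1 ∧ ¬p3) → □(¬p1 ∧ ¬p3)) ∧ ◇(p1 ∨ p2), u
2. ¬(□□(¬p1 ∧ ¬p3) → □(¬p1 ∧ ¬p3)), u
3. ◇(p1 ∨ p2), u
4. □□(¬p1 ∧ ¬p3), u
5. ¬□(¬p1 ∧ ¬p3), u
6. p1 ∨ p2, v
7. □(¬p1 ∧ ¬p3), v
8. p2, v
9. ¬(¬p1 ∧ ¬p3), w
10. □(¬p1 ∧ ¬p3), w
11. p3, w
Accessibility: uRv, uRw
Complete open branch: satisfiable in K.
T-tableau for the formula:
1. ¬(□□(¬p1 ∧ ¬p3) → □(¬p1 ∧ ¬p3)) ∧ ◇(p1 ∨ p2), u
2. ¬(□□(¬p1 ∧ ¬p3) → □(¬p1 ∧ ¬p3)), u
3. ◇(p1 ∨ p2), u
4. □□(¬p1 ∧ ¬p3), u
5. ¬□(¬p1 ∧ ¬p3), u
6. □(¬p1 ∧ ¬p3), u
7. ¬p1 ∧ ¬p3, u
8. ¬p1, u
9. ¬p3, u
10. p1 ∨ p2, v
11. □(¬p1 ∧ ¬p3), v
12. ¬p1 ∧ ¬p3, v
13. ¬p1, v
14. ¬p3, v
15. p2, v
16. ¬(¬p1 ∧ ¬p3), w
17. □(¬p1 ∧ ¬p3), w
18. ¬p1 ∧ ¬p3, w
19. ¬p1, w
20. ¬p3, w
21. p3, w
Accessibility: uRu, uRv, uRw, vRv, wRw
Branch closes: p3 and ¬p3 both at w.
Every branch closes (one shown): unsatisfiable in T, hence also in S4, S5 (every S4/S5-frame is a T-frame).

K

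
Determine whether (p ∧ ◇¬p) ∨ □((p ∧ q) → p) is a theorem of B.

Tableau for the negation ¬((p ∧ ◇¬p) ∨ □((p ∧ q) → p)):
1. ¬((p ∧ ◇¬p) ∨ □((p ∧ q) → p)), 0
2. ¬(p ∧ ◇¬p), 0
3. ¬□((p ∧ q) → p), 0
4. ¬◇¬p, 0
5. p, 0
6. ¬((p ∧ q) → p), 1
7. p ∧ q, 1
8. ¬p, 1
9. p, 1
10. q, 1
Accessibility: 0R0, 0R1, 1R0, 1R1
Branch closes: p and ¬p both at 1.
All branches of the negation close; one closing branch shown above.

Yes, valid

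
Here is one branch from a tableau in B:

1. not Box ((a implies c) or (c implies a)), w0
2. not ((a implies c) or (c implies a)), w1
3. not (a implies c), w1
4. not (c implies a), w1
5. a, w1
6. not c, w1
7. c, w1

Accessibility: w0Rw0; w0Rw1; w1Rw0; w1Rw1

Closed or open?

Yes, closed

Both c and not c appear at w1.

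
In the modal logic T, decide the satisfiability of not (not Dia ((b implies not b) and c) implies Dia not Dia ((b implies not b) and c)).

1. not (not Dia ((b implies not b) and c) implies Dia not Dia ((b implies not b) and c)), w0
2. not Dia ((b implies not b) and c), w0   [neg-implies-rule on 1]
3. not Dia not Dia ((b implies not b) and c), w0   [neg-implies-rule on 1]
4. not ((b implies not b) and c), w0   [neg-Dia-rule on 2 via w0Rw0]
5. Dia ((b implies not b) and c), w0   [neg-Dia-rule on 3 via w0Rw0]
6. not (b implies not b), w0   [neg-and-rule on 4 (branches; this branch)]
7. b, w0   [neg-implies-rule on 6]
8. (b implies not b) and c, w1   [Dia-rule on 5: fresh world w1, w0Rw1]
9. b implies not b, w1   [and-rule on 8]
10. c, w1   [and-rule on 8]
11. not ((b implies not b) and c), w1   [neg-Dia-rule on 2 via w0Rw1]
12. Dia ((b implies not b) and c), w1   [neg-Dia-rule on 3 via w0Rw1]
13. not b, w1   [implies-rule on 9 (branches; this branch)]
14. not (b implies not b), w1   [neg-and-rule on 11 (branches; this branch)]
15. b, w1   [neg-implies-rule on 14]
Accessibility: w0Rw0, w0Rw1, w1Rw1
Branch closes: b and not b both at w1.
(One branch shown.) All branches close.

Unsatisfiable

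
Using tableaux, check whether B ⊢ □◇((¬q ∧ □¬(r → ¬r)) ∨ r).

Tableau for the negation ¬□◇((¬q ∧ □¬(r → ¬r)) ∨ r):
1. ¬□◇((¬q ∧ □¬(r → ¬r)) ∨ r), w0
2. ¬◇((¬q ∧ □¬(r → ¬r)) ∨ r), w1
3. ¬((¬q ∧ □¬(r → ¬r)) ∨ r), w0
4. ¬(¬q ∧ □¬(r → ¬r)), w0
5. ¬r, w0
6. ¬((¬q ∧ □¬(r → ¬r)) ∨ r), w1
7. ¬(¬q ∧ □¬(r → ¬r)), w1
8. ¬r, w1
9. ¬□¬(r → ¬r), w0
10. ¬□¬(r → ¬r), w1
11. r → ¬r, w2
12. ¬r, w2
13. r → ¬r, w3
14. ¬((¬q ∧ □¬(r → ¬r)) ∨ r), w3
15. ¬(¬q ∧ □¬(r → ¬r)), w3
16. ¬r, w3
17. ¬□¬(r → ¬r), w3
18. r → ¬r, w4
19. ¬r, w4
Accessibility: w0Rw0, w0Rw1, w0Rw2, w1Rw0, w1Rw1, w1Rw3, w2Rw0, w2Rw2, w3Rw1, w3Rw3, w3Rw4, w4Rw3, w4Rw4
The negation has an open branch (countermodel exists).

No, not valid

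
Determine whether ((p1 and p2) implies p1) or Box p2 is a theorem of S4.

Tableau for the negation not (((p1 and p2) implies p1) or Box p2):
1. not (((p1 and p2) implies p1) or Box p2), w0
2. not ((p1 and p2) implies p1), w0
3. not Box p2, w0
4. p1 and p2, w0
5. not p1, w0
6. p1, w0
7. p2, w0
Accessibility: w0Rw0
Branch closes: p1 and not p1 both at w0.
All branches of the negation close; one closing branch shown above.

Valid in S4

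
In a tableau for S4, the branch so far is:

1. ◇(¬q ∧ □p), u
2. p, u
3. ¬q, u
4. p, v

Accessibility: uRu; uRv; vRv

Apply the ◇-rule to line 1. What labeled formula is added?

a fresh world w with uRw, and ¬q ∧ □p at w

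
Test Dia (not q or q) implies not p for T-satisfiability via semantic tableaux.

Yes, satisfiable

1. Dia (not q or q) implies not p, 0
2. not p, 0   [implies-rule on 1 (branches; this branch)]
Accessibility: 0R0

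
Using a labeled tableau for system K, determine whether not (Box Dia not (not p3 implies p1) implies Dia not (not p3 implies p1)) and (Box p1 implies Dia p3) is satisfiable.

Satisfiable

1. not (Box Dia not (not p3 implies p1) implies Dia not (not p3 implies p1)) and (Box p1 implies Dia p3), u
2. not (Box Dia not (not p3 implies p1) implies Dia not (not p3 implies p1)), u
3. Box p1 implies Dia p3, u
4. Box Dia not (not p3 implies p1), u
5. not Dia not (not p3 implies p1), u
6. Dia p3, u
7. p3, v
8. Dia not (not p3 implies p1), v
9. not p3 implies p1, v
10. p1, v
11. not (not p3 implies p1), w
12. not p3, w
13. not p1, w
Accessibility: uRv, vRw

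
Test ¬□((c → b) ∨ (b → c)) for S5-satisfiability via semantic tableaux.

1. ¬□((c → b) ∨ (b → c)), w0
2. ¬((c → b) ∨ (b → c)), w1
3. ¬(c → b), w1
4. ¬(b → c), w1
5. c, w1
6. ¬b, w1
7. b, w1
8. ¬c, w1
Accessibility: w0Rw0, w0Rw1, w1Rw0, w1Rw1
Branch closes: b and ¬b both at w1.
All branches of the tableau close; one closing branch shown above.

Unsatisfiable (every branch closes)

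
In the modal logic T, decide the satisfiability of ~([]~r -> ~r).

1. ~([]~r -> ~r), u
2. []~r, u   [~->-rule on 1]
3. r, u   [~->-rule on 1]
4. ~r, u   [[]-rule on 2 via uRu]
Accessibility: uRu
Branch closes: r and ~r both at u.
All branches of the tableau close; one closing branch shown above.

No, unsatisfiable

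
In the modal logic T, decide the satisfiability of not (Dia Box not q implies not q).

1. not (Dia Box not q implies not q), 0
2. Dia Box not q, 0   [neg-implies-rule on 1]
3. q, 0   [neg-implies-rule on 1]
4. Box not q, 1   [Dia-rule on 2: fresh world 1, 0R1]
5. not q, 1   [Box-rule on 4 via 1R1]
Accessibility: 0R0, 0R1, 1R1

Satisfiable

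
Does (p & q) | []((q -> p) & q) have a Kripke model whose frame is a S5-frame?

1. (p & q) | []((q -> p) & q), 0
2. []((q -> p) & q), 0
3. (q -> p) & q, 0
4. q -> p, 0
5. q, 0
6. p, 0
Accessibility: 0R0

Satisfiable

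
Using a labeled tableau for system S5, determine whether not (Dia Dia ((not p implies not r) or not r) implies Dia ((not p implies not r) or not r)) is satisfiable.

No, unsatisfiable

1. not (Dia Dia ((not p implies not r) or not r) implies Dia ((not p implies not r) or not r)), w0
2. Dia Dia ((not p implies not r) or not r), w0
3. not Dia ((not p implies not r) or not r), w0
4. not ((not p implies not r) or not r), w0
5. not (not p implies not r), w0
6. r, w0
7. not p, w0
8. Dia ((not p implies not r) or not r), w1
9. not ((not p implies not r) or not r), w1
10. not (not p implies not r), w1
11. r, w1
12. not p, w1
13. (not p implies not r) or not r, w2
14. not ((not p implies not r) or not r), w2
15. not (not p implies not r), w2
16. r, w2
17. not p, w2
18. not p implies not r, w2
19. not r, w2
Accessibility: w0Rw0, w0Rw1, w0Rw2, w1Rw0, w1Rw1, w1Rw2, w2Rw0, w2Rw1, w2Rw2
Branch closes: r and not r both at w2.
(One branch shown.) All branches close.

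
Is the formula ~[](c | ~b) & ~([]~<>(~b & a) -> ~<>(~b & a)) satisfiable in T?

Unsatisfiable (every branch closes)

1. ~[](c | ~b) & ~([]~<>(~b & a) -> ~<>(~b & a)), 0
2. ~[](c | ~b), 0
3. ~([]~<>(~b & a) -> ~<>(~b & a)), 0
4. []~<>(~b & a), 0
5. <>(~b & a), 0
6. ~<>(~b & a), 0
7. ~(~b & a), 0
8. ~a, 0
9. ~(c | ~b), 1
10. ~c, 1
11. b, 1
12. ~<>(~b & a), 1
13. ~(~b & a), 1
14. ~a, 1
15. ~b & a, 2
16. ~b, 2
17. a, 2
18. ~<>(~b & a), 2
19. ~(~b & a), 2
20. ~a, 2
Accessibility: 0R0, 0R1, 0R2, 1R1, 2R2
Branch closes: a and ~a both at 2.
All branches of the tableau close; one closing branch shown above.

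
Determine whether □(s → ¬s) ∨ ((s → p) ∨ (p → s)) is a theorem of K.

Tableau for the negation ¬(□(s → ¬s) ∨ ((s → p) ∨ (p → s))):
1. ¬(□(s → ¬s) ∨ ((s → p) ∨ (p → s))), w0
2. ¬□(s → ¬s), w0   [¬∨-rule on 1]
3. ¬((s → p) ∨ (p → s)), w0   [¬∨-rule on 1]
4. ¬(s → p), w0   [¬∨-rule on 3]
5. ¬(p → s), w0   [¬∨-rule on 3]
6. s, w0   [¬→-rule on 4]
7. ¬p, w0   [¬→-rule on 4]
8. p, w0   [¬→-rule on 5]
9. ¬s, w0   [¬→-rule on 5]
Branch closes: p and ¬p both at w0.
All branches of the negation close; one closing branch shown above.

Yes, valid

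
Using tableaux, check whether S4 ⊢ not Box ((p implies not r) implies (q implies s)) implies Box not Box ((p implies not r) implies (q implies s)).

Tableau for the negation not (not Box ((p implies not r) implies (q implies s)) implies Box not Box ((p implies not r) implies (q implies s))):
1. not (not Box ((p implies not r) implies (q implies s)) implies Box not Box ((p implies not r) implies (q implies s))), 0
2. not Box ((p implies not r) implies (q implies s)), 0
3. not Box not Box ((p implies not r) implies (q implies s)), 0
4. not ((p implies not r) implies (q implies s)), 1
5. p implies not r, 1
6. not (q implies s), 1
7. q, 1
8. not s, 1
9. not r, 1
10. Box ((p implies not r) implies (q implies s)), 2
11. (p implies not r) implies (q implies s), 2
12. q implies s, 2
13. s, 2
Accessibility: 0R0, 0R1, 0R2, 1R1, 2R2
The negation has an open branch (countermodel exists).

Invalid (countermodel exists)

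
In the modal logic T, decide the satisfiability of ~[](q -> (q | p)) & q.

No, unsatisfiable

1. ~[](q -> (q | p)) & q, 0
2. ~[](q -> (q | p)), 0
3. q, 0
4. ~(q -> (q | p)), 1
5. q, 1
6. ~(q | p), 1
7. ~q, 1
8. ~p, 1
Accessibility: 0R0, 0R1, 1R1
Branch closes: q and ~q both at 1.
All branches of the tableau close; one closing branch shown above.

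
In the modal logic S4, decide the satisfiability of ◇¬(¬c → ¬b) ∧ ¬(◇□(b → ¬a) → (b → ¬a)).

1. ◇¬(¬c → ¬b) ∧ ¬(◇□(b → ¬a) → (b → ¬a)), u
2. ◇¬(¬c → ¬b), u
3. ¬(◇□(b → ¬a) → (b → ¬a)), u
4. ◇□(b → ¬a), u
5. ¬(b → ¬a), u
6. b, u
7. a, u
8. ¬(¬c → ¬b), v
9. ¬c, v
10. b, v
11. □(b → ¬a), w
12. b → ¬a, w
13. ¬a, w
Accessibility: uRu, uRv, uRw, vRv, wRw

Yes, satisfiable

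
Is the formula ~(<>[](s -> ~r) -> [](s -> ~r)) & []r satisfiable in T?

1. ~(<>[](s -> ~r) -> [](s -> ~r)) & []r, w0
2. ~(<>[](s -> ~r) -> [](s -> ~r)), w0
3. []r, w0
4. <>[](s -> ~r), w0
5. ~[](s -> ~r), w0
6. r, w0
7. [](s -> ~r), w1
8. r, w1
9. s -> ~r, w1
10. ~s, w1
11. ~(s -> ~r), w2
12. s, w2
13. r, w2
Accessibility: w0Rw0, w0Rw1, w0Rw2, w1Rw1, w2Rw2

Yes, satisfiable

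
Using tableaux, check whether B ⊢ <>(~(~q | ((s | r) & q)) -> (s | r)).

Tableau for the negation ~<>(~(~q | ((s | r) & q)) -> (s | r)):
1. ~<>(~(~q | ((s | r) & q)) -> (s | r)), w0
2. ~(~(~q | ((s | r) & q)) -> (s | r)), w0   [~<>-rule on 1 via w0Rw0]
3. ~(~q | ((s | r) & q)), w0   [~->-rule on 2]
4. ~(s | r), w0   [~->-rule on 2]
5. q, w0   [~|-rule on 3]
6. ~((s | r) & q), w0   [~|-rule on 3]
7. ~s, w0   [~|-rule on 4]
8. ~r, w0   [~|-rule on 4]
Accessibility: w0Rw0
The negation has an open branch (countermodel exists).

No, not valid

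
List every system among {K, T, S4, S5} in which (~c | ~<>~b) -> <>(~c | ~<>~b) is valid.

T, S4, S5

K-tableau for the negation ~((~c | ~<>~b) -> <>(~c | ~<>~b)):
1. ~((~c | ~<>~b) -> <>(~c | ~<>~b)), 0
2. ~c | ~<>~b, 0
3. ~<>(~c | ~<>~b), 0
4. ~<>~b, 0
Complete open branch: countermodel on a K-frame, so not valid in K.
T-tableau for the negation ~((~c | ~<>~b) -> <>(~c | ~<>~b)):
1. ~((~c | ~<>~b) -> <>(~c | ~<>~b)), 0
2. ~c | ~<>~b, 0
3. ~<>(~c | ~<>~b), 0
4. ~(~c | ~<>~b), 0
5. c, 0
6. <>~b, 0
7. ~<>~b, 0
8. b, 0
9. ~b, 1
10. ~(~c | ~<>~b), 1
11. c, 1
12. <>~b, 1
13. b, 1
Accessibility: 0R0, 0R1, 1R1
Branch closes: b and ~b both at 1.
Every branch closes (one shown): valid in T, hence also in S4, S5 (every theorem of T is a theorem of S4 and S5).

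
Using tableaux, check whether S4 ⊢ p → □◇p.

Tableau for the negation ¬(p → □◇p):
1. ¬(p → □◇p), u
2. p, u
3. ¬□◇p, u
4. ¬◇p, v
5. ¬p, v
Accessibility: uRu, uRv, vRv
The negation has an open branch (countermodel exists).

No, not valid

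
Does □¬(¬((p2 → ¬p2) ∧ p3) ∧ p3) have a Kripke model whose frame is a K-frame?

Satisfiable

1. □¬(¬((p2 → ¬p2) ∧ p3) ∧ p3), w0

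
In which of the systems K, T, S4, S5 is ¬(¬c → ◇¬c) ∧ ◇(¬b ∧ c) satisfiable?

K

T-tableau for the formula:
1. ¬(¬c → ◇¬c) ∧ ◇(¬b ∧ c), u
2. ¬(¬c → ◇¬c), u
3. ◇(¬b ∧ c), u
4. ¬c, u
5. ¬◇¬c, u
6. c, u
Accessibility: uRu
Branch closes: c and ¬c both at u.
Every branch closes (one shown): unsatisfiable in T, hence also in S4, S5 (every S4/S5-frame is a T-frame).
K-tableau for the formula:
1. ¬(¬c → ◇¬c) ∧ ◇(¬b ∧ c), u
2. ¬(¬c → ◇¬c), u
3. ◇(¬b ∧ c), u
4. ¬c, u
5. ¬◇¬c, u
6. ¬b ∧ c, v
7. ¬b, v
8. c, v
Accessibility: uRv
Complete open branch: satisfiable in K.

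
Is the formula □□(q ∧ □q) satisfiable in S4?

Satisfiable (open branch found)

1. □□(q ∧ □q), w0
2. □(q ∧ □q), w0
3. q ∧ □q, w0
4. q, w0
5. □q, w0
Accessibility: w0Rw0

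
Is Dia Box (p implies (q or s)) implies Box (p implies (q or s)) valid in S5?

Valid in S5

Tableau for the negation not (Dia Box (p implies (q or s)) implies Box (p implies (q or s))):
1. not (Dia Box (p implies (q or s)) implies Box (p implies (q or s))), 0
2. Dia Box (p implies (q or s)), 0   [neg-implies-rule on 1]
3. not Box (p implies (q or s)), 0   [neg-implies-rule on 1]
4. Box (p implies (q or s)), 1   [Dia-rule on 2: fresh world 1, 0R1]
5. p implies (q or s), 0   [Box-rule on 4 via 1R0]
6. p implies (q or s), 1   [Box-rule on 4 via 1R1]
7. q or s, 0   [implies-rule on 5 (branches; this branch)]
8. q or s, 1   [implies-rule on 6 (branches; this branch)]
9. s, 0   [or-rule on 7 (branches; this branch)]
10. s, 1   [or-rule on 8 (branches; this branch)]
11. not (p implies (q or s)), 2   [neg-Box-rule on 3: fresh world 2, 0R2]
12. p, 2   [neg-implies-rule on 11]
13. not (q or s), 2   [neg-implies-rule on 11]
14. not q, 2   [neg-or-rule on 13]
15. not s, 2   [neg-or-rule on 13]
16. p implies (q or s), 2   [Box-rule on 4 via 1R2]
17. q or s, 2   [implies-rule on 16 (branches; this branch)]
18. s, 2   [or-rule on 17 (branches; this branch)]
Accessibility: 0R0, 0R1, 0R2, 1R0, 1R1, 1R2, 2R0, 2R1, 2R2
Branch closes: s and not s both at 2.
All branches of the negation close; one closing branch shown above.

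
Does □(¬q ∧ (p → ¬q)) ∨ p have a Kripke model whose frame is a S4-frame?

Yes, satisfiable

1. □(¬q ∧ (p → ¬q)) ∨ p, w0
2. p, w0
Accessibility: w0Rw0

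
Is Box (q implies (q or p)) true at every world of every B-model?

Valid

Tableau for the negation not Box (q implies (q or p)):
1. not Box (q implies (q or p)), 0
2. not (q implies (q or p)), 1   [neg-Box-rule on 1: fresh world 1, 0R1]
3. q, 1   [neg-implies-rule on 2]
4. not (q or p), 1   [neg-implies-rule on 2]
5. not q, 1   [neg-or-rule on 4]
6. not p, 1   [neg-or-rule on 4]
Accessibility: 0R0, 0R1, 1R0, 1R1
Branch closes: q and not q both at 1.
All branches of the negation close; one closing branch shown above.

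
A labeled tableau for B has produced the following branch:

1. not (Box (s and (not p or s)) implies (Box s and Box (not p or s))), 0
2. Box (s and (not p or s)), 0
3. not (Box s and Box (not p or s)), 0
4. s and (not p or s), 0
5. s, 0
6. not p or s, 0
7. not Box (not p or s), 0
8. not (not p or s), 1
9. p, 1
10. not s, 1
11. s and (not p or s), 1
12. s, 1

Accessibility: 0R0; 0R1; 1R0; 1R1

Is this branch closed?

Closed

Both s and not s appear at 1.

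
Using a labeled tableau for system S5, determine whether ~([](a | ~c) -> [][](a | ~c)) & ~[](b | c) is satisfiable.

Unsatisfiable (every branch closes)

1. ~([](a | ~c) -> [][](a | ~c)) & ~[](b | c), w0
2. ~([](a | ~c) -> [][](a | ~c)), w0   [&-rule on 1]
3. ~[](b | c), w0   [&-rule on 1]
4. [](a | ~c), w0   [~->-rule on 2]
5. ~[][](a | ~c), w0   [~->-rule on 2]
6. a | ~c, w0   [[]-rule on 4 via w0Rw0]
7. ~c, w0   [|-rule on 6 (branches; this branch)]
8. ~(b | c), w1   [~[]-rule on 3: fresh world w1, w0Rw1]
9. ~b, w1   [~|-rule on 8]
10. ~c, w1   [~|-rule on 8]
11. a | ~c, w1   [[]-rule on 4 via w0Rw1]
12. ~[](a | ~c), w2   [~[]-rule on 5: fresh world w2, w0Rw2]
13. a | ~c, w2   [[]-rule on 4 via w0Rw2]
14. ~c, w2   [|-rule on 13 (branches; this branch)]
15. ~(a | ~c), w3   [~[]-rule on 12: fresh world w3, w2Rw3]
16. ~a, w3   [~|-rule on 15]
17. c, w3   [~|-rule on 15]
18. a | ~c, w3   [[]-rule on 4 via w0Rw3]
19. ~c, w3   [|-rule on 18 (branches; this branch)]
Accessibility: w0Rw0, w0Rw1, w0Rw2, w0Rw3, w1Rw0, w1Rw1, w1Rw2, w1Rw3, w2Rw0, w2Rw1, w2Rw2, w2Rw3, w3Rw0, w3Rw1, w3Rw2, w3Rw3
Branch closes: c and ~c both at w3.
Every branch closes; the branch above is one of them.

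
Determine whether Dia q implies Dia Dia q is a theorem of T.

Tableau for the negation not (Dia q implies Dia Dia q):
1. not (Dia q implies Dia Dia q), u
2. Dia q, u
3. not Dia Dia q, u
4. not Dia q, u
5. not q, u
6. q, v
7. not Dia q, v
8. not q, v
Accessibility: uRu, uRv, vRv
Branch closes: q and not q both at v.
All branches of the negation close; one closing branch shown above.

Yes, valid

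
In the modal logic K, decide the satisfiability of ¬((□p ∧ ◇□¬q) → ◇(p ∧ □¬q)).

No, unsatisfiable

1. ¬((□p ∧ ◇□¬q) → ◇(p ∧ □¬q)), u
2. □p ∧ ◇□¬q, u   [¬→-rule on 1]
3. ¬◇(p ∧ □¬q), u   [¬→-rule on 1]
4. □p, u   [∧-rule on 2]
5. ◇□¬q, u   [∧-rule on 2]
6. □¬q, v   [◇-rule on 5: fresh world v, uRv]
7. ¬(p ∧ □¬q), v   [¬◇-rule on 3 via uRv]
8. p, v   [□-rule on 4 via uRv]
9. ¬□¬q, v   [¬∧-rule on 7 (branches; this branch)]
10. q, w   [¬□-rule on 9: fresh world w, vRw]
11. ¬q, w   [□-rule on 6 via vRw]
Accessibility: uRv, vRw
Branch closes: q and ¬q both at w.
Every branch closes; the branch above is one of them.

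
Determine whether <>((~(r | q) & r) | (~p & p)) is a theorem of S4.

Not valid

Tableau for the negation ~<>((~(r | q) & r) | (~p & p)):
1. ~<>((~(r | q) & r) | (~p & p)), w0
2. ~((~(r | q) & r) | (~p & p)), w0
3. ~(~(r | q) & r), w0
4. ~(~p & p), w0
5. ~r, w0
6. ~p, w0
Accessibility: w0Rw0
The negation has an open branch (countermodel exists).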